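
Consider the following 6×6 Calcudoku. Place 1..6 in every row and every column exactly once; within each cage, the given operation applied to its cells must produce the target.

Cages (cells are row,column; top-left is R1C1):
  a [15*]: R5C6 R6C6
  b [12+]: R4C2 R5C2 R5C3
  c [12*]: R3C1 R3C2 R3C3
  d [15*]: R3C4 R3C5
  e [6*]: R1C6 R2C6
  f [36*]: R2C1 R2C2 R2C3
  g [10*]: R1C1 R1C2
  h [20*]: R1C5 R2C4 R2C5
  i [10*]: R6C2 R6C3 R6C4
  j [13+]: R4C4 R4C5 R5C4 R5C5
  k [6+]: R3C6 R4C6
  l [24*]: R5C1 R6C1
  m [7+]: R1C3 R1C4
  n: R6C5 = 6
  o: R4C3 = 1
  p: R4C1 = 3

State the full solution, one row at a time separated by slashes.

Cage p is given; hence R4C1 = 3.
O is a freebie, so R4C3 = 1.
Cage n is given; hence R6C5 = 6.
Cage l's pair has product 24, so R5C1 = 6.
6 is placed in row 6, leaving R6C1 = 4.
6 is placed in column 1, which forces R2C1 = 2.
2 is placed in column 1, which forces R3C1 = 1.
2 is placed in column 1, which forces R1C1 = 5.
Cage g's pair has product 10, leaving R1C2 = 2.
The only place for 6 in row 3 is R3C2.
Column 2 now contains 6, leaving R2C2 = 3.
Cage f has product 36, so R2C3 = 6.
6 is placed in row 2, so R2C6 = 1.
Cage c has product 12, which forces R3C3 = 2.
2 is placed in row 3, leaving R3C6 = 4.
Column 6 now contains 4, so R4C6 = 2.
Column 3 now contains 2, leaving R6C3 = 5.
5 is placed in row 6, leaving R6C6 = 3.
The 3 cells of cage h must have product 20, so R1C5 = 1.
Column 6 now contains 1, leaving R1C6 = 6.
Cage b needs sum 12; hence R5C3 = 3.
Row 5 already has 3, leaving R5C5 = 2.
Column 6 now contains 3, leaving R5C6 = 5.
5 is placed in row 6, so R6C2 = 1.
Cage i has product 10; hence R6C4 = 2.
Column 3 already has 3; hence R1C3 = 4.
Cage m needs two cells with sum 7; hence R1C4 = 3.
Column 4 now contains 3, leaving R3C4 = 5.
5 is placed in row 3, so R3C5 = 3.
The 3 cells of cage b must have sum 12, so R4C2 = 5.
The 4 cells of cage j must have sum 13, leaving R4C4 = 6.
The 4 cells of cage j must have sum 13, so R4C5 = 4.
Row 5 now contains 5; hence R5C2 = 4.
Row 5 now contains 2; hence R5C4 = 1.
5 is placed in column 4, so R2C4 = 4.
Column 5 already has 4, leaving R2C5 = 5.

5 2 4 3 1 6 / 2 3 6 4 5 1 / 1 6 2 5 3 4 / 3 5 1 6 4 2 / 6 4 3 1 2 5 / 4 1 5 2 6 3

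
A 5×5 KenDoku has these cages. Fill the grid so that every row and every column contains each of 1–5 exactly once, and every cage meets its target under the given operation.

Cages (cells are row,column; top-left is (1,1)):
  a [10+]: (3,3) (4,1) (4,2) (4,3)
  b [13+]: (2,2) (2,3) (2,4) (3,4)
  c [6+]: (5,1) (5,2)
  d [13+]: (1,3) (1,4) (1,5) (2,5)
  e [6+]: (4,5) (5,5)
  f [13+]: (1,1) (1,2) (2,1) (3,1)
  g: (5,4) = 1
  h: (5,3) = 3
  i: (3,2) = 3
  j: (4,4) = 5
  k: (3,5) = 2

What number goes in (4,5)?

1

Cage i is given, which forces (3,2) = 3.
Cage k is given; hence (3,5) = 2.
Cage j is a single given cell, leaving (4,4) = 5.
Cage h is a single given cell, so (5,3) = 3.
Cage g is a single given cell, which forces (5,4) = 1.
Cage b needs sum 13, leaving (2,4) = 3.
Column 4 now contains 1; hence (3,4) = 4.
Cage a needs sum 10, which forces (4,1) = 3.
The two cells of cage e must have sum 6, which forces (4,5) = 1.
The two cells of cage e must have sum 6; hence (5,5) = 5.
Cage d needs sum 13, which forces (1,3) = 4.
Column 4 now contains 4, so (1,4) = 2.
The 4 cells of cage d must have sum 13; hence (1,5) = 3.
5 is placed in column 5, so (2,5) = 4.
Row 3 now contains 4; hence (3,3) = 1.
4 is placed in column 3, leaving (4,3) = 2.
2 is placed in row 1, so (1,1) = 1.
2 is placed in row 1, which forces (1,2) = 5.
Cage f needs sum 13; hence (2,1) = 2.
Cage b has sum 13; hence (2,2) = 1.
Column 3 now contains 2, leaving (2,3) = 5.
Row 3 already has 1, so (3,1) = 5.
Row 4 now contains 2, so (4,2) = 4.
Column 1 already has 2, which forces (5,1) = 4.
4 is placed in column 2; hence (5,2) = 2.
Completed grid: 1 5 4 2 3 / 2 1 5 3 4 / 5 3 1 4 2 / 3 4 2 5 1 / 4 2 3 1 5.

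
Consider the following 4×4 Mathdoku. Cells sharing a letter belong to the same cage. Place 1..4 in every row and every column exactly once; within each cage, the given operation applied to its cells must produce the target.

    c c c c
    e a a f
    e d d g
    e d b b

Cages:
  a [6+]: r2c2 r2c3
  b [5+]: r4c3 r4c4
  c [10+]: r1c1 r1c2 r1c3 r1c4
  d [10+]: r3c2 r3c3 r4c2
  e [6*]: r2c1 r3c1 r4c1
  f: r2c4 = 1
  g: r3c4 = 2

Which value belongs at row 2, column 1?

3

Cage f is a single given cell, which forces r2c4 = 1.
G is a freebie, which forces r3c4 = 2.
Row 3 already has 2, which forces r3c2 = 4.
The 3 cells of cage d must have sum 10, which forces r3c3 = 3.
The 3 cells of cage d must have sum 10, which forces r4c2 = 3.
Row 4 already has 3, leaving r4c4 = 4.
Column 4 now contains 4; hence r1c4 = 3.
The 3 cells of cage e must have product 6, which forces r2c1 = 3.
Column 2 already has 4, leaving r2c2 = 2.
The two cells of cage a must have sum 6, leaving r2c3 = 4.
3 is placed in row 3, which forces r3c1 = 1.
Cage e has product 6, leaving r4c1 = 2.
Cage b needs two cells with sum 5, so r4c3 = 1.
Column 1 already has 2, leaving r1c1 = 4.
2 is placed in column 2; hence r1c2 = 1.
1 is placed in column 3, so r1c3 = 2.
Filled in: 4 1 2 3 / 3 2 4 1 / 1 4 3 2 / 2 3 1 4.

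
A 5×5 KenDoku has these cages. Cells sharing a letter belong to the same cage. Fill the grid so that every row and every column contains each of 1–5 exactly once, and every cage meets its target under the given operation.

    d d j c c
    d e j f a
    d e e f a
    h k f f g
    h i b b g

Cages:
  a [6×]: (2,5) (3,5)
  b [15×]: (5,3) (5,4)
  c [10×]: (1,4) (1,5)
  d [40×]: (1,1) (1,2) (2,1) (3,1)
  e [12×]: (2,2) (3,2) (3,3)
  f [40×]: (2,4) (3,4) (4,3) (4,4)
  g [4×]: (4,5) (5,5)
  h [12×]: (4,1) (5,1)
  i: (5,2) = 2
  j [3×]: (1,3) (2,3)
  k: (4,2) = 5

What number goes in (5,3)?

5

Cage k is given, which forces (4,2) = 5.
Cage i is given, leaving (5,2) = 2.
In row 1, 3 can only go at (1,3), so (1,3) = 3.
Column 3 now contains 3, so (2,3) = 1.
Column 3 already has 1, leaving (3,3) = 4.
Column 3 already has 4; hence (4,3) = 2.
Column 3 now contains 3; hence (5,3) = 5.
Cage b's pair has product 15, which forces (5,4) = 3.
The 3 cells of cage e must have product 12; hence (2,2) = 3.
Row 2 now contains 3, which forces (2,5) = 2.
The 3 cells of cage e must have product 12, leaving (3,2) = 1.
1 is placed in row 3, so (3,4) = 5.
2 is placed in column 5, leaving (3,5) = 3.
Cage h's pair has product 12, leaving (4,1) = 3.
Row 5 now contains 3, so (5,1) = 4.
4 is placed in row 5; hence (5,5) = 1.
Cage d needs product 40, leaving (1,1) = 1.
Column 2 already has 1, so (1,2) = 4.
Column 4 now contains 5; hence (1,4) = 2.
2 is placed in column 5; hence (1,5) = 5.
Column 1 already has 4; hence (2,1) = 5.
Column 4 now contains 5, which forces (2,4) = 4.
5 is placed in row 3, which forces (3,1) = 2.
The 4 cells of cage f must have product 40, leaving (4,4) = 1.
1 is placed in column 5; hence (4,5) = 4.
The full grid is 1 4 3 2 5 / 5 3 1 4 2 / 2 1 4 5 3 / 3 5 2 1 4 / 4 2 5 3 1.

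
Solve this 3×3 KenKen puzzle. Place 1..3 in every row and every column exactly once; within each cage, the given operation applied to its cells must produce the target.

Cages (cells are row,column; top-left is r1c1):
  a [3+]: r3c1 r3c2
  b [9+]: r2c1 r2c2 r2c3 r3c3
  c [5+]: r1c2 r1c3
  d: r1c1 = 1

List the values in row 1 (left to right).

Cage d is a single given cell, which forces r1c1 = 1.
1 is placed in column 1, leaving r3c1 = 2.
Row 3 now contains 2; hence r3c2 = 1.
Cage b has sum 9; hence r3c3 = 3.
The two cells of cage c must have sum 5, so r1c2 = 3.
Column 3 already has 3; hence r1c3 = 2.
2 is placed in column 1, so r2c1 = 3.
Cage b has sum 9; hence r2c2 = 2.
The 4 cells of cage b must have sum 9, leaving r2c3 = 1.
Completed grid: 1 3 2 / 3 2 1 / 2 1 3.

1 3 2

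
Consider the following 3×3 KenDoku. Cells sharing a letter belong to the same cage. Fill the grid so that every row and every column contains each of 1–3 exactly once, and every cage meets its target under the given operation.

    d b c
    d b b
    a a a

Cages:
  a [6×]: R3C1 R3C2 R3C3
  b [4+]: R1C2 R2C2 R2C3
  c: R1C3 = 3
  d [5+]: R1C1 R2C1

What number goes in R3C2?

Cage b needs sum 4, leaving R1C2 = 1.
Cage c is given, which forces R1C3 = 3.
Cage b needs sum 4; hence R2C2 = 2.
The 3 cells of cage b must have sum 4, so R2C3 = 1.
2 is placed in column 2, leaving R3C2 = 3.
Column 3 already has 1; hence R3C3 = 2.
Row 1 already has 3, so R1C1 = 2.
2 is placed in row 2, leaving R2C1 = 3.
2 is placed in row 3, so R3C1 = 1.
Completed grid: 2 1 3 / 3 2 1 / 1 3 2.

3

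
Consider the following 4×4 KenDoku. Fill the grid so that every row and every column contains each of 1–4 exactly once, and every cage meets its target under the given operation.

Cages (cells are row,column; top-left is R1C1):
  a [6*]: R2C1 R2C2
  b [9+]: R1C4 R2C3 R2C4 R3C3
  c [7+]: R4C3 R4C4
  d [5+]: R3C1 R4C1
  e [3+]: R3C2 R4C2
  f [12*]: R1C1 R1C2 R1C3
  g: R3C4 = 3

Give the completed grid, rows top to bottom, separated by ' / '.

G is a freebie, so R3C4 = 3.
3 is placed in column 4; hence R4C4 = 4.
Row 4 already has 4, which forces R4C3 = 3.
Cage d needs two cells with sum 5, so R3C1 = 4.
Row 3 already has 4, so R3C3 = 2.
Row 4 already has 3, leaving R4C1 = 1.
1 is placed in row 4; hence R4C2 = 2.
1 is placed in column 1; hence R1C1 = 3.
The two cells of cage a must have product 6, leaving R2C1 = 2.
2 is placed in column 2, which forces R2C2 = 3.
2 is placed in column 3, so R2C3 = 4.
Row 2 now contains 2; hence R2C4 = 1.
Row 3 now contains 2, so R3C2 = 1.
Column 2 already has 1, leaving R1C2 = 4.
Column 3 already has 4, so R1C3 = 1.
Column 4 now contains 1, so R1C4 = 2.

3 4 1 2 / 2 3 4 1 / 4 1 2 3 / 1 2 3 4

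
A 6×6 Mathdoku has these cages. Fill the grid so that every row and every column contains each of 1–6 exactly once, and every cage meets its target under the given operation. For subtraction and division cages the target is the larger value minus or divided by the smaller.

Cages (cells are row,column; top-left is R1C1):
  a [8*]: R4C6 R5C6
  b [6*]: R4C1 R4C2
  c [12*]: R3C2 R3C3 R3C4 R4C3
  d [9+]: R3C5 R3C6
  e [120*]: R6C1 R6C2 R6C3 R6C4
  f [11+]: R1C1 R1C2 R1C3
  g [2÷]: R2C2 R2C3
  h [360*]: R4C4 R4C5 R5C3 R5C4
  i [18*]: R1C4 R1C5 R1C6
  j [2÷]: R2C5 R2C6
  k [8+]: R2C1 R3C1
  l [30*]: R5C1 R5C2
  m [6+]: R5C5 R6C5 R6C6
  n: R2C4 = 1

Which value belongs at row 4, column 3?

N is a freebie, leaving R2C4 = 1.
Row 2 needs a 5, and only R2C1 is open for it.
Cage k needs two cells with sum 8; hence R3C1 = 3.
Column 1 now contains 5; hence R5C1 = 6.
The two cells of cage l must have product 30, which forces R5C2 = 5.
Cage c has product 12, so R3C2 = 1.
The 4 cells of cage c must have product 12, which forces R4C3 = 1.
Row 4 now contains 1, leaving R4C1 = 2.
The two cells of cage b must have product 6, so R4C2 = 3.
2 is placed in row 4; hence R4C6 = 4.
4 is placed in column 6; hence R5C6 = 2.
Cage d's pair has sum 9, which forces R3C5 = 4.
4 is placed in column 6, which forces R3C6 = 5.
Column 5 now contains 4, so R6C5 = 2.
Cage e has product 120, so R6C1 = 1.
1 is placed in row 6, leaving R6C6 = 3.
Column 1 now contains 1; hence R1C1 = 4.
Cage f needs sum 11, which forces R1C2 = 2.
Cage f needs sum 11, which forces R1C3 = 5.
Cage j needs two cells with quotient 2, which forces R2C5 = 3.
Column 6 already has 3, leaving R2C6 = 6.
Cage m has sum 6, which forces R5C5 = 1.
The 3 cells of cage i must have product 18; hence R1C4 = 3.
1 is placed in column 5, which forces R1C5 = 6.
Column 6 now contains 6, so R1C6 = 1.
Row 2 already has 6, which forces R2C2 = 4.
The two cells of cage g must have quotient 2, which forces R2C3 = 2.
Column 3 now contains 2; hence R3C3 = 6.
6 is placed in row 3; hence R3C4 = 2.
Column 5 now contains 6; hence R4C5 = 5.
Column 4 already has 3, so R5C4 = 4.
Column 2 now contains 4, so R6C2 = 6.
Column 3 now contains 6, leaving R6C3 = 4.
Cage e has product 120; hence R6C4 = 5.
Row 4 already has 5; hence R4C4 = 6.
Row 5 now contains 4, so R5C3 = 3.
Completed grid: 4 2 5 3 6 1 / 5 4 2 1 3 6 / 3 1 6 2 4 5 / 2 3 1 6 5 4 / 6 5 3 4 1 2 / 1 6 4 5 2 3.

1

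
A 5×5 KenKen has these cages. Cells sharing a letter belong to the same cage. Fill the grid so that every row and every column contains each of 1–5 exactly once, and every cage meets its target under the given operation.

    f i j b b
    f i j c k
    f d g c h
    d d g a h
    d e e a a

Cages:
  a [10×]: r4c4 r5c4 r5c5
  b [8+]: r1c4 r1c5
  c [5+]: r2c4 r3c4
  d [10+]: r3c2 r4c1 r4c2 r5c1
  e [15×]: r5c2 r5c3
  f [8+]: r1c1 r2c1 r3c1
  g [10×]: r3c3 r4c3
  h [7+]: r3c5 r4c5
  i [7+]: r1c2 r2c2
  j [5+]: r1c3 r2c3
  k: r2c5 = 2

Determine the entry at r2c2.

3

K is a freebie, leaving r2c5 = 2.
Row 5 needs a 4, and only r5c1 is open for it.
The only place for 2 in row 5 is r5c4.
The only place for 1 in row 5 is r5c5.
Cage a needs product 10; hence r4c4 = 5.
Column 4 already has 5, so r1c4 = 3.
Cage b needs two cells with sum 8, which forces r1c5 = 5.
Cage g needs two cells with product 10, so r3c3 = 5.
Row 4 already has 5, leaving r4c3 = 2.
5 is placed in column 3, which forces r5c3 = 3.
The 3 cells of cage f must have sum 8, which forces r2c1 = 5.
5 is placed in row 2, so r2c2 = 3.
Row 5 now contains 3, so r5c2 = 5.
Cage i's pair has sum 7, so r1c2 = 4.
4 is placed in row 1; hence r1c3 = 1.
Column 3 now contains 1, which forces r2c3 = 4.
Row 2 now contains 4, so r2c4 = 1.
Column 4 already has 1, leaving r3c4 = 4.
4 is placed in row 3; hence r3c5 = 3.
Column 2 now contains 4, so r4c2 = 1.
Column 5 already has 3; hence r4c5 = 4.
1 is placed in row 1, so r1c1 = 2.
Cage f has sum 8, which forces r3c1 = 1.
Column 2 now contains 1, leaving r3c2 = 2.
Row 4 now contains 1; hence r4c1 = 3.
Completed grid: 2 4 1 3 5 / 5 3 4 1 2 / 1 2 5 4 3 / 3 1 2 5 4 / 4 5 3 2 1.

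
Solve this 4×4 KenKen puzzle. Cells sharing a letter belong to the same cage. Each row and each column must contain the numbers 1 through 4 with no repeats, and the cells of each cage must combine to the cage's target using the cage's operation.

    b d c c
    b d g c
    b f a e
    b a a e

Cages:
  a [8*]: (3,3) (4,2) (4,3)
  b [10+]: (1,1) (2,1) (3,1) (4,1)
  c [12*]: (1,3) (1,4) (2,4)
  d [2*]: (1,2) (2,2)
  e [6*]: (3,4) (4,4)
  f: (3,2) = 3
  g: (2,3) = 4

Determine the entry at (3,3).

Cage g is given; hence (2,3) = 4.
Cage f is given, which forces (3,2) = 3.
Row 3 already has 3, which forces (3,4) = 2.
Column 4 already has 2; hence (4,4) = 3.
Cage c has product 12; hence (1,3) = 3.
The 3 cells of cage c must have product 12; hence (1,4) = 4.
3 is placed in column 4; hence (2,4) = 1.
2 is placed in row 3, so (3,3) = 1.
Cage a needs product 8, which forces (4,2) = 4.
Cage a needs product 8, leaving (4,3) = 2.
The 4 cells of cage b must have sum 10; hence (1,1) = 2.
Cage d needs two cells with product 2, so (1,2) = 1.
Cage b has sum 10, so (2,1) = 3.
Row 2 already has 1, which forces (2,2) = 2.
Row 3 now contains 1, leaving (3,1) = 4.
Row 4 now contains 2, leaving (4,1) = 1.
Filled in: 2 1 3 4 / 3 2 4 1 / 4 3 1 2 / 1 4 2 3.

1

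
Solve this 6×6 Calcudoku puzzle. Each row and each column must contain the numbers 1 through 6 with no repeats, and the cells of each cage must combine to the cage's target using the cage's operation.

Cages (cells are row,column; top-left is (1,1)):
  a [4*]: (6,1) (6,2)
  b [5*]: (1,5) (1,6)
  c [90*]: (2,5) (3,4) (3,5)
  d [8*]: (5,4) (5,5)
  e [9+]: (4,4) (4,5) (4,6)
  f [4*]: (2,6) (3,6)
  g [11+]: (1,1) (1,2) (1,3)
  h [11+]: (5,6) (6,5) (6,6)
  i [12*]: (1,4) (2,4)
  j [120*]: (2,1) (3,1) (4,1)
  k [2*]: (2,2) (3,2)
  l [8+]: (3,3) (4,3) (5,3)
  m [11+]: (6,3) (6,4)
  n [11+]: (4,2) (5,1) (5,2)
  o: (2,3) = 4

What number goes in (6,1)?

Cage o is a single given cell, so (2,3) = 4.
Row 2 already has 4, which forces (2,6) = 1.
1 is placed in column 6, which forces (3,6) = 4.
The two cells of cage b must have product 5, which forces (1,5) = 1.
1 is placed in column 6, which forces (1,6) = 5.
Row 2 already has 1, which forces (2,2) = 2.
Cage k's pair has product 2, so (3,2) = 1.
The 3 cells of cage j must have product 120, which forces (4,1) = 4.
Column 1 now contains 4; hence (6,1) = 1.
Column 2 now contains 1, so (6,2) = 4.
Cage e has sum 9, leaving (4,4) = 1.
Cage l needs sum 8, which forces (5,3) = 1.
The only place for 4 in row 1 is (1,4).
Cage i's pair has product 12, leaving (2,4) = 3.
Column 4 already has 4; hence (5,4) = 2.
Cage d's pair has product 8; hence (5,5) = 4.
Cage c needs product 90; hence (3,5) = 3.
Cage n has sum 11, leaving (4,2) = 3.
2 is placed in row 5; hence (5,1) = 3.
The 3 cells of cage n must have sum 11; hence (5,2) = 5.
Row 5 now contains 3; hence (5,6) = 6.
Cage g has sum 11, so (1,1) = 2.
Column 2 now contains 3, leaving (1,2) = 6.
The 3 cells of cage g must have sum 11, leaving (1,3) = 3.
The 3 cells of cage e must have sum 9; hence (4,5) = 6.
Column 6 already has 6; hence (4,6) = 2.
Cage h needs sum 11, which forces (6,5) = 2.
The 3 cells of cage h must have sum 11, so (6,6) = 3.
Column 5 already has 6, leaving (2,5) = 5.
The 3 cells of cage l must have sum 8, leaving (3,3) = 2.
The 3 cells of cage c must have product 90, leaving (3,4) = 6.
2 is placed in row 4, so (4,3) = 5.
Column 3 already has 5; hence (6,3) = 6.
Column 4 already has 6, so (6,4) = 5.
Row 2 now contains 5, so (2,1) = 6.
Row 3 now contains 6, which forces (3,1) = 5.
The full grid is 2 6 3 4 1 5 / 6 2 4 3 5 1 / 5 1 2 6 3 4 / 4 3 5 1 6 2 / 3 5 1 2 4 6 / 1 4 6 5 2 3.

1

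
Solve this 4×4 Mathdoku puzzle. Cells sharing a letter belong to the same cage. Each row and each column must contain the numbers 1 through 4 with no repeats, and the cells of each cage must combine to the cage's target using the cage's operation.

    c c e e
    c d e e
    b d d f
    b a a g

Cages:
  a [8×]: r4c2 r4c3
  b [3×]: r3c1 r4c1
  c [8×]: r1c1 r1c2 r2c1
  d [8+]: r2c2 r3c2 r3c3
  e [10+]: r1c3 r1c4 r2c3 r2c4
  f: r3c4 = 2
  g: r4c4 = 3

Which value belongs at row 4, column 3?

Cage f is a single given cell; hence r3c4 = 2.
G is a freebie, so r4c4 = 3.
Cage b's pair has product 3, which forces r3c1 = 3.
Row 4 now contains 3, so r4c1 = 1.
Cage c has product 8, so r1c2 = 1.
1 is placed in row 1, leaving r1c4 = 4.
Cage d has sum 8; hence r2c2 = 3.
Column 4 now contains 4; hence r2c4 = 1.
Column 2 now contains 1, so r3c2 = 4.
Row 3 now contains 4, which forces r3c3 = 1.
Column 2 already has 4, leaving r4c2 = 2.
Row 4 now contains 2, so r4c3 = 4.
Row 1 now contains 4, so r1c1 = 2.
The 4 cells of cage e must have sum 10, so r1c3 = 3.
Cage c has product 8, which forces r2c1 = 4.
Column 3 already has 4, which forces r2c3 = 2.
Completed grid: 2 1 3 4 / 4 3 2 1 / 3 4 1 2 / 1 2 4 3.

4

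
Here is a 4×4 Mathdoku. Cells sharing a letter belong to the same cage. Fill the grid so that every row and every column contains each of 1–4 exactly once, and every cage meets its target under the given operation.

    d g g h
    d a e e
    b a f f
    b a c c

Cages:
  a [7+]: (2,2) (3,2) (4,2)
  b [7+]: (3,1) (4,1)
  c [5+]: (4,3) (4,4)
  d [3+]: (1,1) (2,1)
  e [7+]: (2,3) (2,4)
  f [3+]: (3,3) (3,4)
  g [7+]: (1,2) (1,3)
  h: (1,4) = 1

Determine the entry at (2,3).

3

Cage h is a single given cell, leaving (1,4) = 1.
Column 4 now contains 1; hence (3,4) = 2.
Row 1 already has 1, which forces (1,1) = 2.
The two cells of cage d must have sum 3, so (2,1) = 1.
Row 3 now contains 2, which forces (3,3) = 1.
Column 3 now contains 1, so (4,3) = 2.
The 3 cells of cage a must have sum 7, so (2,2) = 2.
Row 3 now contains 1, so (3,2) = 4.
Cage a needs sum 7, which forces (4,2) = 1.
Cage c needs two cells with sum 5; hence (4,4) = 3.
4 is placed in column 2; hence (1,2) = 3.
Cage g needs two cells with sum 7, leaving (1,3) = 4.
Cage e's pair has sum 7; hence (2,3) = 3.
Column 4 already has 3, which forces (2,4) = 4.
4 is placed in row 3; hence (3,1) = 3.
Row 4 already has 3, leaving (4,1) = 4.
The full grid is 2 3 4 1 / 1 2 3 4 / 3 4 1 2 / 4 1 2 3.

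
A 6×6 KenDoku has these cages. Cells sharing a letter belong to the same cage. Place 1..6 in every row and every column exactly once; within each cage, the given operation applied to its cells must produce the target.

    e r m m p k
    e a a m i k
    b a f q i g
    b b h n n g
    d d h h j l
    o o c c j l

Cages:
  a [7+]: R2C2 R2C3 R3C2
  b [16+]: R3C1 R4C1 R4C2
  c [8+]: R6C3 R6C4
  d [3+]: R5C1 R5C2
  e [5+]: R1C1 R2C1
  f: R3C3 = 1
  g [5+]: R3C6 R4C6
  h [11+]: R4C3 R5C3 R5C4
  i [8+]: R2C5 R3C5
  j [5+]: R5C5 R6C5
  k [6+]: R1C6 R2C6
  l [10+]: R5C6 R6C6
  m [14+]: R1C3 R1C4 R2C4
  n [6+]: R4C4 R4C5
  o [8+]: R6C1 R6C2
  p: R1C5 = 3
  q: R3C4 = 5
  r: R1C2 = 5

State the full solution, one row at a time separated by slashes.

2 5 4 6 3 1 / 3 1 2 4 6 5 / 6 4 1 5 2 3 / 4 6 3 1 5 2 / 1 2 5 3 4 6 / 5 3 6 2 1 4

R is a freebie; hence R1C2 = 5.
Cage p is given, leaving R1C5 = 3.
Cage f is given, so R3C3 = 1.
Cage q is given, leaving R3C4 = 5.
Column 2 now contains 5, leaving R4C2 = 6.
Row 3 now contains 5, which forces R3C1 = 6.
Row 3 now contains 6, so R3C5 = 2.
Row 4 now contains 6; hence R4C1 = 4.
Row 4 now contains 4, so R4C5 = 5.
Column 1 already has 6, leaving R6C1 = 5.
Cage e needs two cells with sum 5; hence R1C1 = 2.
2 is placed in row 1, leaving R1C4 = 6.
The two cells of cage e must have sum 5; hence R2C1 = 3.
The 3 cells of cage a must have sum 7, so R2C2 = 1.
3 is placed in row 2, so R2C3 = 2.
6 is placed in column 4, leaving R2C4 = 4.
2 is placed in column 5; hence R2C5 = 6.
Row 2 now contains 4, leaving R2C6 = 5.
Column 3 already has 2, leaving R4C3 = 3.
Cage n needs two cells with sum 6, so R4C4 = 1.
1 is placed in row 4; hence R4C6 = 2.
Column 1 now contains 2, which forces R5C1 = 1.
Column 2 now contains 1, leaving R5C2 = 2.
2 is placed in row 5, leaving R5C4 = 3.
Row 5 already has 1, which forces R5C5 = 4.
Row 5 already has 4; hence R5C6 = 6.
Cage o's pair has sum 8, leaving R6C2 = 3.
Column 3 already has 2, leaving R6C3 = 6.
6 is placed in column 4, leaving R6C4 = 2.
Column 5 now contains 4, which forces R6C5 = 1.
6 is placed in column 6, so R6C6 = 4.
Row 1 already has 6; hence R1C3 = 4.
4 is placed in column 6, leaving R1C6 = 1.
3 is placed in column 2; hence R3C2 = 4.
4 is placed in column 6, so R3C6 = 3.
Row 5 already has 6; hence R5C3 = 5.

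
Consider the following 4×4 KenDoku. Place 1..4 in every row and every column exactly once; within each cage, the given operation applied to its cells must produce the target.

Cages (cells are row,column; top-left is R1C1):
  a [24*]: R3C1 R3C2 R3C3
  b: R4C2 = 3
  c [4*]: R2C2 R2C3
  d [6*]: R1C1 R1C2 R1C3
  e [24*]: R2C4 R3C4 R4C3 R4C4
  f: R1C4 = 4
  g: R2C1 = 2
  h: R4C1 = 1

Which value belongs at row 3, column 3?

3

F is a freebie; hence R1C4 = 4.
G is a freebie; hence R2C1 = 2.
H is a freebie, which forces R4C1 = 1.
Cage b is given, which forces R4C2 = 3.
Row 4 now contains 3; hence R4C4 = 2.
Column 1 already has 1, leaving R1C1 = 3.
Column 1 now contains 3, which forces R3C1 = 4.
Row 3 now contains 4; hence R3C2 = 2.
Row 3 already has 2, which forces R3C3 = 3.
3 is placed in row 3; hence R3C4 = 1.
2 is placed in row 4, leaving R4C3 = 4.
2 is placed in column 2, so R1C2 = 1.
Cage d has product 6, so R1C3 = 2.
Cage c's pair has product 4; hence R2C2 = 4.
Column 3 already has 4, leaving R2C3 = 1.
1 is placed in column 4, so R2C4 = 3.
Completed grid: 3 1 2 4 / 2 4 1 3 / 4 2 3 1 / 1 3 4 2.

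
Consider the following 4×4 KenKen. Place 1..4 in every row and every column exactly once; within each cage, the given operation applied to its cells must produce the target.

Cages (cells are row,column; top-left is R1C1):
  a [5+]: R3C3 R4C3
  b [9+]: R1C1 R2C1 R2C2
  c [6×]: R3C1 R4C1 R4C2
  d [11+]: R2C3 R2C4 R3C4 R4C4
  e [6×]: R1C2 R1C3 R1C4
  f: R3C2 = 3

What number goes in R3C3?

Cage f is given, leaving R3C2 = 3.
Cage c has product 6, leaving R4C1 = 3.
The 3 cells of cage b must have sum 9, leaving R1C1 = 4.
Cage b has sum 9, so R2C1 = 1.
Cage b has sum 9, so R2C2 = 4.
Row 2 now contains 4, which forces R2C3 = 2.
2 is placed in row 2, which forces R2C4 = 3.
Column 1 now contains 1; hence R3C1 = 2.
Cage e needs product 6; hence R1C3 = 3.
Cage d has sum 11, so R3C4 = 4.
The 3 cells of cage c must have product 6; hence R4C2 = 1.
1 is placed in row 4, so R4C3 = 4.
The 4 cells of cage d must have sum 11, leaving R4C4 = 2.
Column 2 now contains 1; hence R1C2 = 2.
Column 4 already has 2, leaving R1C4 = 1.
Row 3 now contains 4; hence R3C3 = 1.
The full grid is 4 2 3 1 / 1 4 2 3 / 2 3 1 4 / 3 1 4 2.

1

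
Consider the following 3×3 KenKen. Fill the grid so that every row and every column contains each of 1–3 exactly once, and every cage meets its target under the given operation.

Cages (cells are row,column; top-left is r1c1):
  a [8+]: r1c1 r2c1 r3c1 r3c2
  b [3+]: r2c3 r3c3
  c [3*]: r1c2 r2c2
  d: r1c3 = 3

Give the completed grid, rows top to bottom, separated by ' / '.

2 1 3 / 1 3 2 / 3 2 1

D is a freebie; hence r1c3 = 3.
The 4 cells of cage a must have sum 8, which forces r3c2 = 2.
2 is placed in row 3; hence r3c3 = 1.
Row 1 now contains 3, so r1c2 = 1.
The two cells of cage c must have product 3, which forces r2c2 = 3.
1 is placed in column 3, leaving r2c3 = 2.
Row 3 already has 1, so r3c1 = 3.
Row 1 now contains 1, which forces r1c1 = 2.
Row 2 now contains 2; hence r2c1 = 1.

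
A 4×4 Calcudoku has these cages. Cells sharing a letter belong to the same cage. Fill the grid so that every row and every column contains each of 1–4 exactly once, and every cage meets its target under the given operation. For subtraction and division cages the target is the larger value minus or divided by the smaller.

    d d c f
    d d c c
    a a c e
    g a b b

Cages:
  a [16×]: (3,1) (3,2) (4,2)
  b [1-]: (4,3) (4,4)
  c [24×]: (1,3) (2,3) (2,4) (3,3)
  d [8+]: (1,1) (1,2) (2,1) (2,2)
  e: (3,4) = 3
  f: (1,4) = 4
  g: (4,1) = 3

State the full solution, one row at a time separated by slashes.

Cage f is given, so (1,4) = 4.
E is a freebie; hence (3,4) = 3.
G is a freebie, which forces (4,1) = 3.
In row 4, 4 can only go at (4,2), so (4,2) = 4.
The 3 cells of cage a must have product 16; hence (3,1) = 4.
Column 2 now contains 4, which forces (3,2) = 1.
1 is placed in row 3, so (3,3) = 2.
Column 3 already has 2, leaving (4,3) = 1.
Row 4 already has 1, which forces (4,4) = 2.
1 is placed in column 3; hence (1,3) = 3.
The 4 cells of cage c must have product 24; hence (2,3) = 4.
Column 4 already has 2, leaving (2,4) = 1.
Cage d has sum 8; hence (1,1) = 1.
3 is placed in row 1, leaving (1,2) = 2.
Row 2 now contains 1, so (2,1) = 2.
Cage d has sum 8, so (2,2) = 3.

1 2 3 4 / 2 3 4 1 / 4 1 2 3 / 3 4 1 2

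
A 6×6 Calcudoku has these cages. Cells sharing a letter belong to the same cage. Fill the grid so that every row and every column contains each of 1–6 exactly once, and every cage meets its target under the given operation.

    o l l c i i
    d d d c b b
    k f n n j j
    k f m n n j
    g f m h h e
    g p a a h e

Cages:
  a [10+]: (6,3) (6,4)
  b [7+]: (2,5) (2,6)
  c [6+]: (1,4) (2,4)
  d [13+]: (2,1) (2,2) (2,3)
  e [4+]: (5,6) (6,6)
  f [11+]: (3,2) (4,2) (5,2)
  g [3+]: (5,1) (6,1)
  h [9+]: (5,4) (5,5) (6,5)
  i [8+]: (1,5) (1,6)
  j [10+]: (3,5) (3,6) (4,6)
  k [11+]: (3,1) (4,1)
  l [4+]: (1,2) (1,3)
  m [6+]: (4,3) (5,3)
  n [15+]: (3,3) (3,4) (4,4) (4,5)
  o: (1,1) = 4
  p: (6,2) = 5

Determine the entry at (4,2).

Cage o is a single given cell, which forces (1,1) = 4.
Cage p is given, leaving (6,2) = 5.
The only place for 3 in column 1 is (2,1).
Cage c's pair has sum 6, which forces (1,4) = 5.
Cage c needs two cells with sum 6, which forces (2,4) = 1.
In column 3, 2 can only go at (3,3), so (3,3) = 2.
In column 3, 3 can only go at (1,3), so (1,3) = 3.
Row 1 already has 3; hence (1,2) = 1.
The only place for 1 in row 3 is (3,5).
The only place for 1 in row 4 is (4,3).
Column 3 already has 1; hence (5,3) = 5.
In row 5, 6 can only go at (5,2), so (5,2) = 6.
Column 2 now contains 6, which forces (2,2) = 4.
Cage d needs sum 13, leaving (2,3) = 6.
Column 2 now contains 6, leaving (3,2) = 3.
The 3 cells of cage f must have sum 11; hence (4,2) = 2.
Column 3 now contains 6, which forces (6,3) = 4.
Row 6 now contains 4, which forces (6,4) = 6.
Column 4 already has 6, which forces (3,4) = 4.
Row 3 already has 4, which forces (3,6) = 5.
The 4 cells of cage n must have sum 15; hence (4,4) = 3.
The 4 cells of cage n must have sum 15, leaving (4,5) = 6.
5 is placed in column 6, so (4,6) = 4.
3 is placed in column 4, leaving (5,4) = 2.
Column 5 now contains 6, so (1,5) = 2.
Cage i needs two cells with sum 8, leaving (1,6) = 6.
Cage b needs two cells with sum 7; hence (2,5) = 5.
5 is placed in column 6; hence (2,6) = 2.
Row 3 already has 5; hence (3,1) = 6.
6 is placed in row 4, leaving (4,1) = 5.
2 is placed in row 5, leaving (5,1) = 1.
Cage h has sum 9, leaving (5,5) = 4.
1 is placed in row 5; hence (5,6) = 3.
Cage g needs two cells with sum 3, so (6,1) = 2.
Cage h needs sum 9, leaving (6,5) = 3.
Column 6 already has 3, leaving (6,6) = 1.
Filled in: 4 1 3 5 2 6 / 3 4 6 1 5 2 / 6 3 2 4 1 5 / 5 2 1 3 6 4 / 1 6 5 2 4 3 / 2 5 4 6 3 1.

2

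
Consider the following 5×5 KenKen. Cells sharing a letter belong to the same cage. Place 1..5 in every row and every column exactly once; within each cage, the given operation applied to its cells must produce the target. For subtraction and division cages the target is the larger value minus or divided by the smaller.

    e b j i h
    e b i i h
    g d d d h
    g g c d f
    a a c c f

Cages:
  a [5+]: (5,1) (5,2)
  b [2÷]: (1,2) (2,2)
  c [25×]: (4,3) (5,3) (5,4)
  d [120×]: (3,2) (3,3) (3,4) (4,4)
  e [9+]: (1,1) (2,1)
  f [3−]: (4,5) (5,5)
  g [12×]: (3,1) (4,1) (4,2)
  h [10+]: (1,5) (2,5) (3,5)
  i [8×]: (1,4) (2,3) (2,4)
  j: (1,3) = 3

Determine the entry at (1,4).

Cage j is given; hence (1,3) = 3.
Cage c needs product 25, leaving (4,3) = 5.
Cage c needs product 25; hence (5,3) = 1.
Cage c has product 25, which forces (5,4) = 5.
Cage d has product 120, so (3,2) = 5.
Cage f's pair has difference 3, leaving (4,5) = 1.
The two cells of cage f must have difference 3; hence (5,5) = 4.
In row 2, 3 can only go at (2,5), so (2,5) = 3.
Cage h needs sum 10, which forces (1,5) = 5.
3 is placed in column 5, which forces (3,5) = 2.
Row 1 now contains 5, which forces (1,1) = 4.
Cage e needs two cells with sum 9, leaving (2,1) = 5.
Row 3 now contains 2, which forces (3,1) = 1.
Row 3 now contains 2, so (3,3) = 4.
Cage d has product 120, so (3,4) = 3.
Column 1 now contains 4, which forces (4,1) = 3.
Row 4 already has 3, so (4,2) = 4.
Cage d needs product 120, leaving (4,4) = 2.
Column 1 already has 3, so (5,1) = 2.
Row 5 already has 2, which forces (5,2) = 3.
Column 4 already has 2, so (1,4) = 1.
4 is placed in column 3, which forces (2,3) = 2.
Cage i has product 8, so (2,4) = 4.
Row 1 now contains 1, leaving (1,2) = 2.
Row 2 now contains 2; hence (2,2) = 1.
Filled in: 4 2 3 1 5 / 5 1 2 4 3 / 1 5 4 3 2 / 3 4 5 2 1 / 2 3 1 5 4.

1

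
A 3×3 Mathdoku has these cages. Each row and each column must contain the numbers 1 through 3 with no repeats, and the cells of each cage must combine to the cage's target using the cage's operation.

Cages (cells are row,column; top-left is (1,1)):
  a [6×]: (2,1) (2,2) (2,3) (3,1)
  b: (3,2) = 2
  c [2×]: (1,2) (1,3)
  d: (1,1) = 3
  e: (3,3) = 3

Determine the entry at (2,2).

Cage d is given, leaving (1,1) = 3.
Column 1 already has 3, so (2,1) = 2.
The 4 cells of cage a must have product 6, so (3,1) = 1.
Cage b is given, so (3,2) = 2.
Cage e is given; hence (3,3) = 3.
2 is placed in column 2, leaving (1,2) = 1.
Cage c's pair has product 2, leaving (1,3) = 2.
Cage a has product 6; hence (2,2) = 3.
Column 3 now contains 3, so (2,3) = 1.
Filled in: 3 1 2 / 2 3 1 / 1 2 3.

3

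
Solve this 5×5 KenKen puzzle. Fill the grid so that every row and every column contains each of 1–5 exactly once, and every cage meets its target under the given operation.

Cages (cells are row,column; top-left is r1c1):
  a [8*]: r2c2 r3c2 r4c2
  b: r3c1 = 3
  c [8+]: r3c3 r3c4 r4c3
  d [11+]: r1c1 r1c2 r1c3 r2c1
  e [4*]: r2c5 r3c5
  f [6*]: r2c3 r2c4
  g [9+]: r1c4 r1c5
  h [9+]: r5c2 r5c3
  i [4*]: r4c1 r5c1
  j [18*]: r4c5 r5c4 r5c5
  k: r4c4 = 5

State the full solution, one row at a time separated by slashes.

B is a freebie, which forces r3c1 = 3.
Cage k is given, so r4c4 = 5.
The 3 cells of cage j must have product 18, which forces r4c5 = 3.
Cage j has product 18, leaving r5c4 = 3.
The 3 cells of cage j must have product 18; hence r5c5 = 2.
5 is placed in column 4, which forces r1c4 = 4.
The two cells of cage g must have sum 9; hence r1c5 = 5.
The two cells of cage f must have product 6, so r2c3 = 3.
3 is placed in column 4, which forces r2c4 = 2.
Column 4 already has 2; hence r3c4 = 1.
Row 3 already has 1; hence r3c5 = 4.
Cage d has sum 11, leaving r1c2 = 3.
The 4 cells of cage d must have sum 11; hence r2c1 = 5.
Column 5 now contains 4; hence r2c5 = 1.
4 is placed in row 3, so r3c2 = 2.
4 is placed in row 3, leaving r3c3 = 5.
Cage c needs sum 8, which forces r4c3 = 2.
Column 3 now contains 5, so r5c3 = 4.
Cage d needs sum 11, which forces r1c1 = 2.
Column 3 already has 2, so r1c3 = 1.
Row 2 already has 1, which forces r2c2 = 4.
The two cells of cage i must have product 4, which forces r4c1 = 4.
Cage a has product 8, so r4c2 = 1.
Row 5 now contains 4, which forces r5c1 = 1.
Row 5 now contains 4, which forces r5c2 = 5.

2 3 1 4 5 / 5 4 3 2 1 / 3 2 5 1 4 / 4 1 2 5 3 / 1 5 4 3 2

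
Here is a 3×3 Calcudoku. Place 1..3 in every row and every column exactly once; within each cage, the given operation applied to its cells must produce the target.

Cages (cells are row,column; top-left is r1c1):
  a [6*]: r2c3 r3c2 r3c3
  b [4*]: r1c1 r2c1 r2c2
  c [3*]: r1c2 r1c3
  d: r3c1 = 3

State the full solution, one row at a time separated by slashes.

2 3 1 / 1 2 3 / 3 1 2

Cage b needs product 4, which forces r1c1 = 2.
Cage b has product 4, so r2c1 = 1.
The 3 cells of cage b must have product 4; hence r2c2 = 2.
2 is placed in row 2, so r2c3 = 3.
Cage d is a single given cell, which forces r3c1 = 3.
3 is placed in row 3, so r3c2 = 1.
Row 3 already has 1, which forces r3c3 = 2.
Column 2 now contains 1, leaving r1c2 = 3.
Column 3 already has 3; hence r1c3 = 1.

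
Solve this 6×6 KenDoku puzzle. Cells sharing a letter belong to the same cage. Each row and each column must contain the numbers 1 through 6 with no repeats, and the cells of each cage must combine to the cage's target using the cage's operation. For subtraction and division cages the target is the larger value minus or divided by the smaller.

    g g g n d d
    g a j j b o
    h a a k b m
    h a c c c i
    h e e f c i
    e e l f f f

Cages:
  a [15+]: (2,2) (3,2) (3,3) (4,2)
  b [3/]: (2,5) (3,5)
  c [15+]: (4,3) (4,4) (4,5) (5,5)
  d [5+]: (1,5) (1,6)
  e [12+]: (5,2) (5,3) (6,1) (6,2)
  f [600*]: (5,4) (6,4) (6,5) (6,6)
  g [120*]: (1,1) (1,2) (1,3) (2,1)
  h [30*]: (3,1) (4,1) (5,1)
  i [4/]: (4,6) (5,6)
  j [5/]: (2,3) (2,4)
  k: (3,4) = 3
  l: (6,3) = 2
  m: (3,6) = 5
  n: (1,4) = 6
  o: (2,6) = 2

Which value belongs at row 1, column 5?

N is a freebie, which forces (1,4) = 6.
Cage o is a single given cell; hence (2,6) = 2.
Cage k is a single given cell, which forces (3,4) = 3.
M is a freebie, which forces (3,6) = 5.
Cage f has product 600, which forces (5,4) = 5.
L is a freebie, leaving (6,3) = 2.
Column 4 now contains 6; hence (6,4) = 4.
Row 6 now contains 4, which forces (6,6) = 6.
Cage j's pair has quotient 5; hence (2,3) = 5.
Column 4 already has 5, leaving (2,4) = 1.
Cage h has product 30, which forces (4,1) = 5.
Column 4 now contains 1, leaving (4,4) = 2.
6 is placed in row 6, so (6,5) = 5.
The 4 cells of cage g must have product 120, so (1,2) = 5.
The 4 cells of cage e must have sum 12; hence (5,2) = 2.
Cage e has sum 12; hence (5,3) = 6.
Column 3 now contains 6, so (3,3) = 4.
Column 3 already has 4, which forces (4,3) = 3.
Cage c needs sum 15, so (4,5) = 6.
Cage g needs product 120, leaving (1,1) = 4.
Column 3 now contains 3; hence (1,3) = 1.
Row 1 now contains 1, which forces (1,5) = 2.
Row 1 now contains 1, leaving (1,6) = 3.
The 4 cells of cage g must have product 120, so (2,1) = 6.
6 is placed in row 2, which forces (2,2) = 4.
Column 5 now contains 6, so (2,5) = 3.
Column 1 now contains 6, which forces (3,1) = 2.
Cage b's pair has quotient 3; hence (3,5) = 1.
4 is placed in column 2, leaving (4,2) = 1.
Row 4 now contains 1; hence (4,6) = 4.
Cage c needs sum 15, leaving (5,5) = 4.
Column 6 already has 4, leaving (5,6) = 1.
Column 2 already has 1, so (6,2) = 3.
1 is placed in row 3, which forces (3,2) = 6.
1 is placed in row 5, so (5,1) = 3.
Row 6 now contains 3, so (6,1) = 1.
Filled in: 4 5 1 6 2 3 / 6 4 5 1 3 2 / 2 6 4 3 1 5 / 5 1 3 2 6 4 / 3 2 6 5 4 1 / 1 3 2 4 5 6.

2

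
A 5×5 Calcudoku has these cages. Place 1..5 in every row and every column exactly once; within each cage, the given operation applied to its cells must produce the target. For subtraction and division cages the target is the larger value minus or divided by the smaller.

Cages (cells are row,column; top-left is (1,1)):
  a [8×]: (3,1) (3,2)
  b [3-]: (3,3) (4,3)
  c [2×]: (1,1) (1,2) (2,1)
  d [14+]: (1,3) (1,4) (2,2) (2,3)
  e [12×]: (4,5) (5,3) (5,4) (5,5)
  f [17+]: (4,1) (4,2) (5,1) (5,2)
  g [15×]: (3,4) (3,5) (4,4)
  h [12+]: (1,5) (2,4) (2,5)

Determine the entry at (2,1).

Cage c needs product 2; hence (1,1) = 2.
Cage c has product 2; hence (1,2) = 1.
Cage c needs product 2; hence (2,1) = 1.
2 is placed in column 1; hence (3,1) = 4.
Row 3 now contains 4, so (3,2) = 2.
In column 2, 3 can only go at (2,2), so (2,2) = 3.
Column 4 needs a 2, and only (5,4) is open for it.
Cage e has product 12, so (4,5) = 2.
Cage h needs sum 12, leaving (1,5) = 3.
Cage b's pair has difference 3, which forces (3,3) = 1.
Row 3 already has 1, leaving (3,5) = 5.
Row 4 now contains 2, so (4,3) = 4.
1 is placed in column 3, which forces (5,3) = 3.
Column 5 already has 3; hence (5,5) = 1.
4 is placed in column 3, leaving (1,3) = 5.
The 4 cells of cage d must have sum 14; hence (1,4) = 4.
4 is placed in column 3; hence (2,3) = 2.
Cage h has sum 12; hence (2,4) = 5.
Column 5 already has 5, so (2,5) = 4.
Row 3 now contains 5, which forces (3,4) = 3.
Cage f needs sum 17, which forces (4,1) = 3.
Row 4 already has 4, which forces (4,2) = 5.
Cage g needs product 15, so (4,4) = 1.
Row 5 already has 3, leaving (5,1) = 5.
Cage f needs sum 17, which forces (5,2) = 4.
The full grid is 2 1 5 4 3 / 1 3 2 5 4 / 4 2 1 3 5 / 3 5 4 1 2 / 5 4 3 2 1.

1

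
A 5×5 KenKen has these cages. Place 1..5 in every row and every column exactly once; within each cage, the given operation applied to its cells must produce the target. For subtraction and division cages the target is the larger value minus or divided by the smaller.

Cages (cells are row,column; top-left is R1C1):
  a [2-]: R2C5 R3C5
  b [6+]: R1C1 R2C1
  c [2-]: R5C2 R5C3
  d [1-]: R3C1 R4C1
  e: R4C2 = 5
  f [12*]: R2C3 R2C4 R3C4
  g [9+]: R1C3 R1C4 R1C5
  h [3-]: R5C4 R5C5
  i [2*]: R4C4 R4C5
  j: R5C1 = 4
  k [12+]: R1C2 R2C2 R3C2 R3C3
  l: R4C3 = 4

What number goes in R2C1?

1

Cage e is given; hence R4C2 = 5.
Cage l is given, leaving R4C3 = 4.
Cage j is a single given cell, leaving R5C1 = 4.
The only place for 3 in row 4 is R4C1.
Cage d's pair has difference 1; hence R3C1 = 2.
The only place for 2 in column 3 is R1C3.
The 4 cells of cage k must have sum 12, so R2C2 = 2.
The only place for 5 in row 1 is R1C1.
Column 1 already has 5; hence R2C1 = 1.
Row 2 now contains 1, so R2C3 = 3.
Row 2 already has 3; hence R2C4 = 4.
Row 2 already has 3, so R2C5 = 5.
Column 3 now contains 3; hence R3C3 = 5.
5 is placed in column 3; hence R5C3 = 1.
5 is placed in column 5, which forces R5C5 = 2.
Column 4 already has 4, which forces R1C4 = 3.
Cage g has sum 9; hence R1C5 = 4.
Cage f has product 12, leaving R3C4 = 1.
Cage a needs two cells with difference 2, which forces R3C5 = 3.
Cage i needs two cells with product 2, which forces R4C4 = 2.
Column 5 already has 2, leaving R4C5 = 1.
Row 5 already has 1; hence R5C2 = 3.
2 is placed in row 5; hence R5C4 = 5.
4 is placed in row 1, leaving R1C2 = 1.
Row 3 already has 1, leaving R3C2 = 4.
The full grid is 5 1 2 3 4 / 1 2 3 4 5 / 2 4 5 1 3 / 3 5 4 2 1 / 4 3 1 5 2.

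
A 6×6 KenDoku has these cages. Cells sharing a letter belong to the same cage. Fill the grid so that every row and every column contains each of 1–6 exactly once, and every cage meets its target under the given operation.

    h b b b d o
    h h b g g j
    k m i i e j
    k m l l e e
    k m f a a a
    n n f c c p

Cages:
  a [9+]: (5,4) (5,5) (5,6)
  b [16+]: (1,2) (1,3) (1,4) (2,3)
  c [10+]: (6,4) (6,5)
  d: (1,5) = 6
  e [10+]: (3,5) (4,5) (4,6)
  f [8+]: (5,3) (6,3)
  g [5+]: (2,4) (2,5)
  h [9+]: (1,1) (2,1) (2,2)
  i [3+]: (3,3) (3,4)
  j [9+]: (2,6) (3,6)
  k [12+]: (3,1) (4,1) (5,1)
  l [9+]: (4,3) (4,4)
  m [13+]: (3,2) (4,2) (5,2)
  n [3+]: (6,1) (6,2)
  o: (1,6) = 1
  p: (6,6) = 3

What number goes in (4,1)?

Cage d is given, leaving (1,5) = 6.
Cage o is a single given cell, so (1,6) = 1.
Column 5 now contains 6, so (6,5) = 4.
Cage p is a single given cell, so (6,6) = 3.
Row 6 already has 4, which forces (6,4) = 6.
Row 6 needs a 5, and only (6,3) is open for it.
Cage f's pair has sum 8, so (5,3) = 3.
Column 3 now contains 3, which forces (1,3) = 2.
Cage b has sum 16, leaving (2,3) = 6.
Column 3 now contains 2, leaving (3,3) = 1.
Row 3 already has 1, leaving (3,4) = 2.
Column 3 now contains 6, leaving (4,3) = 4.
Column 4 already has 2, which forces (5,4) = 1.
Row 5 already has 1, so (5,5) = 2.
Cage a has sum 9; hence (5,6) = 6.
The two cells of cage g must have sum 5, so (2,4) = 4.
Cage g's pair has sum 5, so (2,5) = 1.
Row 2 now contains 4, so (2,6) = 5.
5 is placed in column 6; hence (3,6) = 4.
The two cells of cage l must have sum 9, which forces (4,4) = 5.
Row 4 now contains 5; hence (4,5) = 3.
Cage e needs sum 10, which forces (4,6) = 2.
The 3 cells of cage h must have sum 9, so (1,1) = 4.
The 4 cells of cage b must have sum 16; hence (1,2) = 5.
Column 4 already has 5, so (1,4) = 3.
Cage k needs sum 12, which forces (3,1) = 6.
Cage m needs sum 13; hence (3,2) = 3.
3 is placed in column 5, which forces (3,5) = 5.
Row 4 already has 2, leaving (4,1) = 1.
Row 4 already has 2, so (4,2) = 6.
The 3 cells of cage k must have sum 12, so (5,1) = 5.
The 3 cells of cage m must have sum 13, leaving (5,2) = 4.
Column 1 now contains 1, which forces (6,1) = 2.
2 is placed in row 6; hence (6,2) = 1.
2 is placed in column 1; hence (2,1) = 3.
Column 2 now contains 3, leaving (2,2) = 2.
Completed grid: 4 5 2 3 6 1 / 3 2 6 4 1 5 / 6 3 1 2 5 4 / 1 6 4 5 3 2 / 5 4 3 1 2 6 / 2 1 5 6 4 3.

1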